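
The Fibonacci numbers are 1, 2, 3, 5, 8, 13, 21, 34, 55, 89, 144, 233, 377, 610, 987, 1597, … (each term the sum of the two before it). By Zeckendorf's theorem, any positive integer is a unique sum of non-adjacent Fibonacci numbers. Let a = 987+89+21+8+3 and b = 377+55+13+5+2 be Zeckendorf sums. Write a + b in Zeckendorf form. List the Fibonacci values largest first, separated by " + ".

987 + 377 + 144 + 34 + 13 + 5

The two numbers are 1108 and 452, so their sum is 1560.
Greedy algorithm:
987 ≤ 1560 < 1597, so take 987; remainder 573
377 ≤ 573 < 610, so take 377; remainder 196
144 ≤ 196 < 233, so take 144; remainder 52
34 ≤ 52 < 55, so take 34; remainder 18
13 ≤ 18 < 21, so take 13; remainder 5
5 ≤ 5 < 8, so take 5; remainder 0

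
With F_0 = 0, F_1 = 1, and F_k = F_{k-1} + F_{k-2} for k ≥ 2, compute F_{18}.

2584

Iterating the recurrence up to F_{10} = 55 and F_{9} = 34:
F_{11} = F_{10} + F_{9} = 55 + 34 = 89
F_{12} = F_{11} + F_{10} = 89 + 55 = 144
F_{13} = F_{12} + F_{11} = 144 + 89 = 233
F_{14} = F_{13} + F_{12} = 233 + 144 = 377
F_{15} = F_{14} + F_{13} = 377 + 233 = 610
F_{16} = F_{15} + F_{14} = 610 + 377 = 987
F_{17} = F_{16} + F_{15} = 987 + 610 = 1597
F_{18} = F_{17} + F_{16} = 1597 + 987 = 2584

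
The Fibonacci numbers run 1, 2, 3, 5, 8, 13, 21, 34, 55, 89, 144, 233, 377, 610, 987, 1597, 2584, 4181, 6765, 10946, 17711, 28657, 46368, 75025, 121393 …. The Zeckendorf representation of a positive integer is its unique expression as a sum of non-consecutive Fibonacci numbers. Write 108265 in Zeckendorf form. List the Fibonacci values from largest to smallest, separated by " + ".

75025 + 28657 + 4181 + 377 + 21 + 3 + 1

75025 ≤ 108265 < 121393, so take 75025; remainder 33240
28657 ≤ 33240 < 46368, so take 28657; remainder 4583
4181 ≤ 4583 < 6765, so take 4181; remainder 402
377 ≤ 402 < 610, so take 377; remainder 25
21 ≤ 25 < 34, so take 21; remainder 4
3 ≤ 4 < 5, so take 3; remainder 1
1 ≤ 1 < 2, so take 1; remainder 0
So 108265 = 75025 + 28657 + 4181 + 377 + 21 + 3 + 1, with no two terms consecutive in the sequence.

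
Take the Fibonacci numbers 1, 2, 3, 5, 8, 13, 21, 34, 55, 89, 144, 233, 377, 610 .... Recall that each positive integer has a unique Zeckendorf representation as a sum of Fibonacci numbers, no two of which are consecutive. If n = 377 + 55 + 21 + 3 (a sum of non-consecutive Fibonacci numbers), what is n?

377 + 55 + 21 + 3 = 456.

456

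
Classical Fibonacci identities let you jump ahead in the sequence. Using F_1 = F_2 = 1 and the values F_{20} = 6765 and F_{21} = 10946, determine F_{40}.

By the doubling identity F_{2k} = F_k(2F_{k+1} − F_k): F_{40} = 6765·(2·10946 − 6765) = 6765·15127 = 102334155.

102334155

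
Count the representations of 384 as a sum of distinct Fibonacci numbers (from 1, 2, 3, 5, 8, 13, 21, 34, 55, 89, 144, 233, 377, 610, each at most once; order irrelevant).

Starting from the Zeckendorf form and repeatedly splitting a term F_k into F_{k−1} + F_{k−2} (when neither is already used) reaches every representation.
384 = 377+5+2 = 233+144+5+2 = 233+89+55+5+2 = 233+89+34+21+5+2 = 233+89+34+13+8+5+2 — 5 representations.

5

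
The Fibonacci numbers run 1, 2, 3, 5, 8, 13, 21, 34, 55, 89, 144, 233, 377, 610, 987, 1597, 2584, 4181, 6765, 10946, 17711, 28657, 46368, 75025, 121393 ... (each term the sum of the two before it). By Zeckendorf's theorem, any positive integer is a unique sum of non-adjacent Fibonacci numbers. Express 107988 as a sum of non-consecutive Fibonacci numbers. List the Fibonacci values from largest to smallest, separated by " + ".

75025 ≤ 107988 < 121393, so take 75025; remainder 32963
28657 ≤ 32963 < 46368, so take 28657; remainder 4306
4181 ≤ 4306 < 6765, so take 4181; remainder 125
89 ≤ 125 < 144, so take 89; remainder 36
34 ≤ 36 < 55, so take 34; remainder 2
2 ≤ 2 < 3, so take 2; remainder 0
So 107988 = 75025 + 28657 + 4181 + 89 + 34 + 2, with no two terms consecutive in the sequence.

75025 + 28657 + 4181 + 89 + 34 + 2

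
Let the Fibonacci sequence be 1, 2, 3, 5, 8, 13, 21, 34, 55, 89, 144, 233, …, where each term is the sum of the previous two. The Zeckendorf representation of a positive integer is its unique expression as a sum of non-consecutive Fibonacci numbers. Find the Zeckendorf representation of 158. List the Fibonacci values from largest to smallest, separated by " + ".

144 + 13 + 1

144 ≤ 158 < 233, so take 144; remainder 14
13 ≤ 14 < 21, so take 13; remainder 1
1 ≤ 1 < 2, so take 1; remainder 0
So 158 = 144 + 13 + 1, with no two terms consecutive in the sequence.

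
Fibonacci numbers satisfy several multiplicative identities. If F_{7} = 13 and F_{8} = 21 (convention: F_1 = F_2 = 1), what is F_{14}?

377

By the doubling identity F_{2k} = F_k(2F_{k+1} − F_k): F_{14} = 13·(2·21 − 13) = 13·29 = 377.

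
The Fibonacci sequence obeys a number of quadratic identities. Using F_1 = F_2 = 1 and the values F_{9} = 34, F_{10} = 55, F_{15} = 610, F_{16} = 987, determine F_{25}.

75025

By the addition formula F_{m+n} = F_m F_{n+1} + F_{m−1} F_n with m=10, n=15: F_{25} = 55·987 + 34·610 = 54285 + 20740 = 75025.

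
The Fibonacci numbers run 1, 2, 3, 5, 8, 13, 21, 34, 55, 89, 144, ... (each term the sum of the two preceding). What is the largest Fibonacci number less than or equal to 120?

89 ≤ 120 < 144, so the largest Fibonacci number not exceeding 120 is 89.

89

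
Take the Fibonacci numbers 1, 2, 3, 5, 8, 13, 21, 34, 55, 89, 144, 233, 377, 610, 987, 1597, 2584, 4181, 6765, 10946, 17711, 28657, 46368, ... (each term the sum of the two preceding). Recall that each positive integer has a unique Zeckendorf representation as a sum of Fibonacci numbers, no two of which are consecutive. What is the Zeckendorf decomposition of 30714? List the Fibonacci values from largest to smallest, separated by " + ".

subtract 28657 from 30714: 2057 remains
subtract 1597 from 2057: 460 remains
subtract 377 from 460: 83 remains
subtract 55 from 83: 28 remains
subtract 21 from 28: 7 remains
subtract 5 from 7: 2 remains
subtract 2 from 2: 0 remains
So 30714 = 28657 + 1597 + 377 + 55 + 21 + 5 + 2, with no two terms consecutive in the sequence.

28657 + 1597 + 377 + 55 + 21 + 5 + 2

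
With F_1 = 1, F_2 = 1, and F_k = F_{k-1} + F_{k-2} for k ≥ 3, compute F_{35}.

9227465

Iterating the recurrence up to F_{30} = 832040 and F_{29} = 514229:
F_{31} = F_{30} + F_{29} = 832040 + 514229 = 1346269
F_{32} = F_{31} + F_{30} = 1346269 + 832040 = 2178309
F_{33} = F_{32} + F_{31} = 2178309 + 1346269 = 3524578
F_{34} = F_{33} + F_{32} = 3524578 + 2178309 = 5702887
F_{35} = F_{34} + F_{33} = 5702887 + 3524578 = 9227465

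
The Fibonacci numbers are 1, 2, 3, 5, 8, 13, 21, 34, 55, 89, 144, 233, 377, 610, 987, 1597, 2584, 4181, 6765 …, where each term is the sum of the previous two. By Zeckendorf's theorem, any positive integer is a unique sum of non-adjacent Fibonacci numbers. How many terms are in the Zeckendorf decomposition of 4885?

4885: greatest Fibonacci not exceeding it is 4181, leaving 704
704: greatest Fibonacci not exceeding it is 610, leaving 94
94: greatest Fibonacci not exceeding it is 89, leaving 5
5: greatest Fibonacci not exceeding it is 5, leaving 0
4885 = 4181 + 610 + 89 + 5, which has 4 terms.

4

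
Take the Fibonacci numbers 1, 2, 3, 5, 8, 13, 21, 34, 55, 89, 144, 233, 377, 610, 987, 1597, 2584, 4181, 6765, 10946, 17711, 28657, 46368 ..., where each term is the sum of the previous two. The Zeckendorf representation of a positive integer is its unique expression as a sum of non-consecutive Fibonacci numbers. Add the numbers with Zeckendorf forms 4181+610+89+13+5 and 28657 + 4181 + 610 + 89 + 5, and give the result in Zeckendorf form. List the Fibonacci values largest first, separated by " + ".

28657 + 6765 + 2584 + 377 + 55 + 2

The two numbers are 4898 and 33542, so their sum is 38440.
Repeatedly subtract the largest Fibonacci number that fits:
28657 ≤ 38440 < 46368, so take 28657; remainder 9783
6765 ≤ 9783 < 10946, so take 6765; remainder 3018
2584 ≤ 3018 < 4181, so take 2584; remainder 434
377 ≤ 434 < 610, so take 377; remainder 57
55 ≤ 57 < 89, so take 55; remainder 2
2 ≤ 2 < 3, so take 2; remainder 0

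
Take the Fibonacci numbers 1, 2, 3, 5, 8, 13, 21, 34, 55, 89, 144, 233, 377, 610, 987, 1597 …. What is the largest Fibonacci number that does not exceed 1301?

987

987 ≤ 1301 < 1597, so the largest Fibonacci number not exceeding 1301 is 987.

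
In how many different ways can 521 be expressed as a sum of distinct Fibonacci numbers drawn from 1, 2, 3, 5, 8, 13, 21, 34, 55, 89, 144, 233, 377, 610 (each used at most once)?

Starting from the Zeckendorf form and repeatedly splitting a term F_k into F_{k−1} + F_{k−2} (when neither is already used) reaches every representation.
521 = 377+144 = 377+89+55 = 377+89+34+21 = 233+144+89+55 = … (7 more), for 11 in all.

11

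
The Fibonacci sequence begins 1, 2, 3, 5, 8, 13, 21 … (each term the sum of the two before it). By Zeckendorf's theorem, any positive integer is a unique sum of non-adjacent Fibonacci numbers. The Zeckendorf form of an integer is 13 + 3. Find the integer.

16

13 + 3 = 16.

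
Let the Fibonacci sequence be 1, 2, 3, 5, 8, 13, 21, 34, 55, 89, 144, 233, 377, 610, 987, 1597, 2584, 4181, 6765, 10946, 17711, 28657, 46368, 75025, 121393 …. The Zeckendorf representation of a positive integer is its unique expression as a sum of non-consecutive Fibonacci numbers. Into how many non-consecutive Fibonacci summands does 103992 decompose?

6

103992: greatest Fibonacci not exceeding it is 75025, leaving 28967
28967: greatest Fibonacci not exceeding it is 28657, leaving 310
310: greatest Fibonacci not exceeding it is 233, leaving 77
77: greatest Fibonacci not exceeding it is 55, leaving 22
22: greatest Fibonacci not exceeding it is 21, leaving 1
1: greatest Fibonacci not exceeding it is 1, leaving 0
103992 = 75025 + 28657 + 233 + 55 + 21 + 1, which has 6 terms.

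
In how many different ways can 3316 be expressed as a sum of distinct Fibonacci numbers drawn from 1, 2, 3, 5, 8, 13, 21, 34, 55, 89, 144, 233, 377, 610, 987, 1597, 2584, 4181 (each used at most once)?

Starting from the Zeckendorf form and repeatedly splitting a term F_k into F_{k−1} + F_{k−2} (when neither is already used) reaches every representation.
3316 = 2584+610+89+21+8+3+1 = 2584+610+55+34+21+8+3+1 = 2584+377+233+89+21+8+3+1 = 1597+987+610+89+21+8+3+1 = 2584+377+233+55+34+21+8+3+1 = … (5 more), for 10 in all.

10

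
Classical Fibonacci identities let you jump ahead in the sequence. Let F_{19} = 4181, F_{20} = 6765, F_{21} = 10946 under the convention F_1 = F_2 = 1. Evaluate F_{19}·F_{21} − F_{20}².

4181·10946 − 6765² = 45765226 − 45765225 = 1. (Cassini's identity: F_{k−1}F_{k+1} − F_k² = (−1)^k.)

1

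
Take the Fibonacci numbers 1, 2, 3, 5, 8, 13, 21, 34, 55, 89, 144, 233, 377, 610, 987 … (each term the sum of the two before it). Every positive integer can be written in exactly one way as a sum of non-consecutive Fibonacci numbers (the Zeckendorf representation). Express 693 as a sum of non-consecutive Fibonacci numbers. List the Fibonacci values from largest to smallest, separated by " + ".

610 + 55 + 21 + 5 + 2

610 ≤ 693 < 987, so take 610; remainder 83
55 ≤ 83 < 89, so take 55; remainder 28
21 ≤ 28 < 34, so take 21; remainder 7
5 ≤ 7 < 8, so take 5; remainder 2
2 ≤ 2 < 3, so take 2; remainder 0
So 693 = 610 + 55 + 21 + 5 + 2, with no two terms consecutive in the sequence.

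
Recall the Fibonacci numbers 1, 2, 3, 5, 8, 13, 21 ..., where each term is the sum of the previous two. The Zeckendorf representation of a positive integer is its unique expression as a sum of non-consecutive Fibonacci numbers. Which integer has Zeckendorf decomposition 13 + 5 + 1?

19

13 + 5 + 1 = 19.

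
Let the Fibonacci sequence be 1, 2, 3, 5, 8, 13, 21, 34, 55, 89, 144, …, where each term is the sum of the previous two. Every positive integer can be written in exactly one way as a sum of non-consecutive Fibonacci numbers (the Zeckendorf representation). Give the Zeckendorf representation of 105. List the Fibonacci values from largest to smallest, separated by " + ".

Greedy algorithm:
take 89 (≤ 105); 105 − 89 = 16
take 13 (≤ 16); 16 − 13 = 3
take 3 (≤ 3); 3 − 3 = 0
So 105 = 89 + 13 + 3, with no two terms consecutive in the sequence.

89 + 13 + 3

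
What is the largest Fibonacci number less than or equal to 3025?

2584 ≤ 3025 < 4181, so the largest Fibonacci number not exceeding 3025 is 2584.

2584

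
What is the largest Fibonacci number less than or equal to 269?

233

233 ≤ 269 < 377, so the largest Fibonacci number not exceeding 269 is 233.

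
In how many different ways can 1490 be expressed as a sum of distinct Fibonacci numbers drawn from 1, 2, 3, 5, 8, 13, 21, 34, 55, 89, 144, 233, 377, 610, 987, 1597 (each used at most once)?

30

1490 = 987+377+89+34+3 = 987+377+89+34+2+1 = 987+377+89+21+13+3 = 987+233+144+89+34+3 = 987+377+89+21+13+2+1 = … (25 more), for 30 in all.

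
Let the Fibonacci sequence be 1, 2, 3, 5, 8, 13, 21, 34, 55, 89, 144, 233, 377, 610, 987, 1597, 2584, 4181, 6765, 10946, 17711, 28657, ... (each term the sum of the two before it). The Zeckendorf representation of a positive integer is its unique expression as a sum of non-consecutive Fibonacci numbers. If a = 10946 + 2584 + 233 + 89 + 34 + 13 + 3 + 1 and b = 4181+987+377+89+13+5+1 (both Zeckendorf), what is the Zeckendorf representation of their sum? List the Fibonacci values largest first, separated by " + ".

The two numbers are 13903 and 5653, so their sum is 19556.
Greedy algorithm:
19556 − 17711 = 1845
1845 − 1597 = 248
248 − 233 = 15
15 − 13 = 2
2 − 2 = 0

17711 + 1597 + 233 + 13 + 2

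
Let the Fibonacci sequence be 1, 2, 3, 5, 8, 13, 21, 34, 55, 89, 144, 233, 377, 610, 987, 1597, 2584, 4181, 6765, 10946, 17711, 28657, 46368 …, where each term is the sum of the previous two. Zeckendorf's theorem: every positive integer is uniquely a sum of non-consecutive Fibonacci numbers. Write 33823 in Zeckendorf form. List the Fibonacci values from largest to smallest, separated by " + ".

Greedily peel off the largest Fibonacci term at each step:
33823 − 28657 = 5166
5166 − 4181 = 985
985 − 610 = 375
375 − 233 = 142
142 − 89 = 53
53 − 34 = 19
19 − 13 = 6
6 − 5 = 1
1 − 1 = 0
So 33823 = 28657 + 4181 + 610 + 233 + 89 + 34 + 13 + 5 + 1, with no two terms consecutive in the sequence.

28657 + 4181 + 610 + 233 + 89 + 34 + 13 + 5 + 1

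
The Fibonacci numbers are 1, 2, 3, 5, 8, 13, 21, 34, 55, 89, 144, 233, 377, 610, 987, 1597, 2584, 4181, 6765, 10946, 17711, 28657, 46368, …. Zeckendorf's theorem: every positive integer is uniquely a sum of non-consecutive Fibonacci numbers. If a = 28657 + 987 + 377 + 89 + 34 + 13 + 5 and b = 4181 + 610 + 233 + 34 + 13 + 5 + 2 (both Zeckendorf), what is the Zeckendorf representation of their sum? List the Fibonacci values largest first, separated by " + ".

28657 + 4181 + 1597 + 610 + 144 + 34 + 13 + 3 + 1

The two numbers are 30162 and 5078, so their sum is 35240.
35240 − 28657 = 6583
6583 − 4181 = 2402
2402 − 1597 = 805
805 − 610 = 195
195 − 144 = 51
51 − 34 = 17
17 − 13 = 4
4 − 3 = 1
1 − 1 = 0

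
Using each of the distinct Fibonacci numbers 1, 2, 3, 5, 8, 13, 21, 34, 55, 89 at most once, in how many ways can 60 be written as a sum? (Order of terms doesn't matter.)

6

Starting from the Zeckendorf form and repeatedly splitting a term F_k into F_{k−1} + F_{k−2} (when neither is already used) reaches every representation.
60 = 55+5 = 55+3+2 = 34+21+5 = 34+21+3+2 = … (2 more), for 6 in all.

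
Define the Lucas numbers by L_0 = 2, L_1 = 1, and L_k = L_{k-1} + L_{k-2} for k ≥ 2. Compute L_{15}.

Iterating the recurrence up to L_{9} = 76 and L_{8} = 47:
L_{10} = L_{9} + L_{8} = 76 + 47 = 123
L_{11} = L_{10} + L_{9} = 123 + 76 = 199
L_{12} = L_{11} + L_{10} = 199 + 123 = 322
L_{13} = L_{12} + L_{11} = 322 + 199 = 521
L_{14} = L_{13} + L_{12} = 521 + 322 = 843
L_{15} = L_{14} + L_{13} = 843 + 521 = 1364

1364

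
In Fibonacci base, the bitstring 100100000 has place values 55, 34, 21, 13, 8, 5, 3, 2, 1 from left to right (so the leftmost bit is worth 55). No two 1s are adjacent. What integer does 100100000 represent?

Summing the place values of the 1 bits: 55 + 13 = 68.

68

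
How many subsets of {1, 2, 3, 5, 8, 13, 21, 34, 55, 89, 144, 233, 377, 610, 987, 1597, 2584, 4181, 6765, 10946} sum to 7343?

Starting from the Zeckendorf form and repeatedly splitting a term F_k into F_{k−1} + F_{k−2} (when neither is already used) reaches every representation.
7343 = 6765+377+144+55+2 = 6765+377+144+34+21+2 = 4181+2584+377+144+55+2 = 6765+377+144+34+13+8+2 = … (29 more), for 33 in all.

33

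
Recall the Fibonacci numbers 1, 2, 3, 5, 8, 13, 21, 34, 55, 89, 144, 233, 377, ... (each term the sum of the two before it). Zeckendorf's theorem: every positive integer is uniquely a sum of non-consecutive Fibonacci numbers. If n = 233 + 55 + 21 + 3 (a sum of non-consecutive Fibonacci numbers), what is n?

233 + 55 + 21 + 3 = 312.

312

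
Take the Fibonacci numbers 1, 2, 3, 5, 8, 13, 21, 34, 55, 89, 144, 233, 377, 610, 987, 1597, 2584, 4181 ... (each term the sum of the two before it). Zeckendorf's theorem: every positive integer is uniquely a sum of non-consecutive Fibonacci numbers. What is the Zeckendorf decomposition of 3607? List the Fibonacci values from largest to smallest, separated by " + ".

Greedy algorithm:
3607 − 2584 = 1023
1023 − 987 = 36
36 − 34 = 2
2 − 2 = 0
So 3607 = 2584 + 987 + 34 + 2, with no two terms consecutive in the sequence.

2584 + 987 + 34 + 2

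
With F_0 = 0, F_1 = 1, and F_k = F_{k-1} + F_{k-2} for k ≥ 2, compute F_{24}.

Iterating the recurrence up to F_{19} = 4181 and F_{18} = 2584:
F_{20} = F_{19} + F_{18} = 4181 + 2584 = 6765
F_{21} = F_{20} + F_{19} = 6765 + 4181 = 10946
F_{22} = F_{21} + F_{20} = 10946 + 6765 = 17711
F_{23} = F_{22} + F_{21} = 17711 + 10946 = 28657
F_{24} = F_{23} + F_{22} = 28657 + 17711 = 46368

46368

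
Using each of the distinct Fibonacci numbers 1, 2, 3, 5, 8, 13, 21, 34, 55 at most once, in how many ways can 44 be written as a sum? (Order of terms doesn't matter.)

Starting from the Zeckendorf form and repeatedly splitting a term F_k into F_{k−1} + F_{k−2} (when neither is already used) reaches every representation.
44 = 34+8+2 = 34+5+3+2 = 21+13+8+2 = 21+13+5+3+2 — 4 representations.

4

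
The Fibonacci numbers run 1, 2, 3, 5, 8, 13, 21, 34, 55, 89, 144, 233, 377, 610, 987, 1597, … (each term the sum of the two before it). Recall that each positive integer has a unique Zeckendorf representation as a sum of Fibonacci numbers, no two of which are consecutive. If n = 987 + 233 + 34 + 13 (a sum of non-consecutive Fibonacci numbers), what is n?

1267

987 + 233 + 34 + 13 = 1267.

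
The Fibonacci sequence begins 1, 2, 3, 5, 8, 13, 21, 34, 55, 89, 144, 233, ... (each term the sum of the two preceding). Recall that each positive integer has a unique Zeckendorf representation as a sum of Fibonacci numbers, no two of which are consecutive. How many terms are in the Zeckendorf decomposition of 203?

Greedy algorithm:
largest Fibonacci ≤ 203 is 144; 203 − 144 = 59
largest Fibonacci ≤ 59 is 55; 59 − 55 = 4
largest Fibonacci ≤ 4 is 3; 4 − 3 = 1
largest Fibonacci ≤ 1 is 1; 1 − 1 = 0
203 = 144 + 55 + 3 + 1, which has 4 terms.

4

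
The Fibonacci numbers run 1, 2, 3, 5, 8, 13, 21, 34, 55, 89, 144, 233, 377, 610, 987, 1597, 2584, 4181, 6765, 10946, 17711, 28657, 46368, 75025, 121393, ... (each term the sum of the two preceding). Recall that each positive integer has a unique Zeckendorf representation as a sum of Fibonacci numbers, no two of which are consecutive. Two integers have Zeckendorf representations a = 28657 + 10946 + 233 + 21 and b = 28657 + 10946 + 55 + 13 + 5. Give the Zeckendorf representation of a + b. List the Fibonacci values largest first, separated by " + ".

The two numbers are 39857 and 39676, so their sum is 79533.
largest Fibonacci ≤ 79533 is 75025; 79533 − 75025 = 4508
largest Fibonacci ≤ 4508 is 4181; 4508 − 4181 = 327
largest Fibonacci ≤ 327 is 233; 327 − 233 = 94
largest Fibonacci ≤ 94 is 89; 94 − 89 = 5
largest Fibonacci ≤ 5 is 5; 5 − 5 = 0

75025 + 4181 + 233 + 89 + 5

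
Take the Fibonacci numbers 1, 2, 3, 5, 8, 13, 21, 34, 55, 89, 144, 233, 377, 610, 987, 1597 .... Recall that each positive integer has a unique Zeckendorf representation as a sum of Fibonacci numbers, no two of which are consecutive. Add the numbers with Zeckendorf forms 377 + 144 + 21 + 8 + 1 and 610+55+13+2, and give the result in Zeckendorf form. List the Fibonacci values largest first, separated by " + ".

The two numbers are 551 and 680, so their sum is 1231.
take 987 (≤ 1231); 1231 − 987 = 244
take 233 (≤ 244); 244 − 233 = 11
take 8 (≤ 11); 11 − 8 = 3
take 3 (≤ 3); 3 − 3 = 0

987 + 233 + 8 + 3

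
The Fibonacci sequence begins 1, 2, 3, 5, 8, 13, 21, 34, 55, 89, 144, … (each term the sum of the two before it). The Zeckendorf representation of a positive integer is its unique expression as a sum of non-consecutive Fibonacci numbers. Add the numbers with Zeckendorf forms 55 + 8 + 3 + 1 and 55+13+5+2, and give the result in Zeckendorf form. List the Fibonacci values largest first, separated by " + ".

The two numbers are 67 and 75, so their sum is 142.
take 89 (≤ 142); 142 − 89 = 53
take 34 (≤ 53); 53 − 34 = 19
take 13 (≤ 19); 19 − 13 = 6
take 5 (≤ 6); 6 − 5 = 1
take 1 (≤ 1); 1 − 1 = 0

89 + 34 + 13 + 5 + 1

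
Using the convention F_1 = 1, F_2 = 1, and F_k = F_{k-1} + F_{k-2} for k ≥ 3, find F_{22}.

Iterating the recurrence up to F_{15} = 610 and F_{14} = 377:
F_{16} = F_{15} + F_{14} = 610 + 377 = 987
F_{17} = F_{16} + F_{15} = 987 + 610 = 1597
F_{18} = F_{17} + F_{16} = 1597 + 987 = 2584
F_{19} = F_{18} + F_{17} = 2584 + 1597 = 4181
F_{20} = F_{19} + F_{18} = 4181 + 2584 = 6765
F_{21} = F_{20} + F_{19} = 6765 + 4181 = 10946
F_{22} = F_{21} + F_{20} = 10946 + 6765 = 17711

17711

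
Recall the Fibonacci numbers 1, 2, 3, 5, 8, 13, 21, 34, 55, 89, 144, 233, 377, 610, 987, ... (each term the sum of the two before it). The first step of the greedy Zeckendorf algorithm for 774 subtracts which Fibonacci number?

610 ≤ 774 < 987, so the largest Fibonacci number not exceeding 774 is 610.

610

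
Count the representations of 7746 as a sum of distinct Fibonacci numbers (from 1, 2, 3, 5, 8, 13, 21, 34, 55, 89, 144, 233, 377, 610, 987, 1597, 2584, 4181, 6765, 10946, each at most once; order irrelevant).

18

Each representation comes from the Zeckendorf form by replacing some F_k with F_{k−1} + F_{k−2} where possible.
7746 = 6765+610+233+89+34+13+2 = 6765+610+233+89+34+8+5+2 = 4181+2584+610+233+89+34+13+2 = 6765+610+233+89+21+13+8+5+2 = … (14 more), for 18 in all.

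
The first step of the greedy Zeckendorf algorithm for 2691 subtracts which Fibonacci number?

2584 ≤ 2691 < 4181, so the largest Fibonacci number not exceeding 2691 is 2584.

2584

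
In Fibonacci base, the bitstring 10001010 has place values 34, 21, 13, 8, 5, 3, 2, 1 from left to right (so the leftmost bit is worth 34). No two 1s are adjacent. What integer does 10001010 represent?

41

Summing the place values of the 1 bits: 34 + 5 + 2 = 41.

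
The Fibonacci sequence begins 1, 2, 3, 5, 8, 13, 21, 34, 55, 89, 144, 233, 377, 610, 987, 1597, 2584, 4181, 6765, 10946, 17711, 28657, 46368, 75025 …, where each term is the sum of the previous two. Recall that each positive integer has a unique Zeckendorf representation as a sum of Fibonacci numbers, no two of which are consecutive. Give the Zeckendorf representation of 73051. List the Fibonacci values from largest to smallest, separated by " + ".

46368 + 17711 + 6765 + 1597 + 610

46368 ≤ 73051 < 75025, so take 46368; remainder 26683
17711 ≤ 26683 < 28657, so take 17711; remainder 8972
6765 ≤ 8972 < 10946, so take 6765; remainder 2207
1597 ≤ 2207 < 2584, so take 1597; remainder 610
610 ≤ 610 < 987, so take 610; remainder 0
So 73051 = 46368 + 17711 + 6765 + 1597 + 610, with no two terms consecutive in the sequence.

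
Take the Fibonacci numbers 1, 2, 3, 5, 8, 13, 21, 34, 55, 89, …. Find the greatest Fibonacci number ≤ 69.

55

55 ≤ 69 < 89, so the largest Fibonacci number not exceeding 69 is 55.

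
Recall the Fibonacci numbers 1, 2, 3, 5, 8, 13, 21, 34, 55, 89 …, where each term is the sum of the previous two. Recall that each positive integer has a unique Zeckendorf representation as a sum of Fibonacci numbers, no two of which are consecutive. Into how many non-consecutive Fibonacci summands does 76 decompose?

55 ≤ 76 < 89, so take 55; remainder 21
21 ≤ 21 < 34, so take 21; remainder 0
76 = 55 + 21, which has 2 terms.

2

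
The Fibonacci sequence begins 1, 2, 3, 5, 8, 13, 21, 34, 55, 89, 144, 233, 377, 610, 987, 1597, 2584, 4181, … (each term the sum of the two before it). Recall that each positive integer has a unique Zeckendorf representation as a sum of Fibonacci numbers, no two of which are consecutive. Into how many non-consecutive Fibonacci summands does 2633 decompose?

Greedy algorithm:
subtract 2584 from 2633: 49 remains
subtract 34 from 49: 15 remains
subtract 13 from 15: 2 remains
subtract 2 from 2: 0 remains
2633 = 2584 + 34 + 13 + 2, which has 4 terms.

4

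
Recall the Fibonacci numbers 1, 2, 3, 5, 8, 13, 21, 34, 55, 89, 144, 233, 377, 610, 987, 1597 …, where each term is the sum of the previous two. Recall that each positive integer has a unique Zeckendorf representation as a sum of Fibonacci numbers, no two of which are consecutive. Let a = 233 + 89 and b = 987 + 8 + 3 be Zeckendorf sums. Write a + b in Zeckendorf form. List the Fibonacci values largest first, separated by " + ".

987 + 233 + 89 + 8 + 3

The two numbers are 322 and 998, so their sum is 1320.
987 ≤ 1320 < 1597, so take 987; remainder 333
233 ≤ 333 < 377, so take 233; remainder 100
89 ≤ 100 < 144, so take 89; remainder 11
8 ≤ 11 < 13, so take 8; remainder 3
3 ≤ 3 < 5, so take 3; remainder 0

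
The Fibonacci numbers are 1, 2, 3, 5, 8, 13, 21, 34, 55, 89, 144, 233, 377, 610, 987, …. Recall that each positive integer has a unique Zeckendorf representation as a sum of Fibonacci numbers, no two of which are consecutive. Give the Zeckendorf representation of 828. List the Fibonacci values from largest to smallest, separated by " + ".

largest Fibonacci ≤ 828 is 610; 828 − 610 = 218
largest Fibonacci ≤ 218 is 144; 218 − 144 = 74
largest Fibonacci ≤ 74 is 55; 74 − 55 = 19
largest Fibonacci ≤ 19 is 13; 19 − 13 = 6
largest Fibonacci ≤ 6 is 5; 6 − 5 = 1
largest Fibonacci ≤ 1 is 1; 1 − 1 = 0
So 828 = 610 + 144 + 55 + 13 + 5 + 1, with no two terms consecutive in the sequence.

610 + 144 + 55 + 13 + 5 + 1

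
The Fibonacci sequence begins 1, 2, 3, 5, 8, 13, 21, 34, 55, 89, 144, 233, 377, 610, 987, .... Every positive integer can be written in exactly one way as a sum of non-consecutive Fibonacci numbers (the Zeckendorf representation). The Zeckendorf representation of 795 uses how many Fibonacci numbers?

Greedy algorithm:
610 ≤ 795 < 987, so take 610; remainder 185
144 ≤ 185 < 233, so take 144; remainder 41
34 ≤ 41 < 55, so take 34; remainder 7
5 ≤ 7 < 8, so take 5; remainder 2
2 ≤ 2 < 3, so take 2; remainder 0
795 = 610 + 144 + 34 + 5 + 2, which has 5 terms.

5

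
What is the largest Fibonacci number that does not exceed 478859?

317811

317811 ≤ 478859 < 514229, so the largest Fibonacci number not exceeding 478859 is 317811.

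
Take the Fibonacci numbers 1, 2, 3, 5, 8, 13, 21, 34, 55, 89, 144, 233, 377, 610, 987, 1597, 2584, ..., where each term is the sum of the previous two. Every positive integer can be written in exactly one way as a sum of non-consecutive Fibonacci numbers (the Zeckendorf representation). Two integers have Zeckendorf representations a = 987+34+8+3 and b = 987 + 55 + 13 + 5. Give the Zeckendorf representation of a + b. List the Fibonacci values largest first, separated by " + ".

1597 + 377 + 89 + 21 + 8

The two numbers are 1032 and 1060, so their sum is 2092.
Greedily peel off the largest Fibonacci term at each step:
largest Fibonacci ≤ 2092 is 1597; 2092 − 1597 = 495
largest Fibonacci ≤ 495 is 377; 495 − 377 = 118
largest Fibonacci ≤ 118 is 89; 118 − 89 = 29
largest Fibonacci ≤ 29 is 21; 29 − 21 = 8
largest Fibonacci ≤ 8 is 8; 8 − 8 = 0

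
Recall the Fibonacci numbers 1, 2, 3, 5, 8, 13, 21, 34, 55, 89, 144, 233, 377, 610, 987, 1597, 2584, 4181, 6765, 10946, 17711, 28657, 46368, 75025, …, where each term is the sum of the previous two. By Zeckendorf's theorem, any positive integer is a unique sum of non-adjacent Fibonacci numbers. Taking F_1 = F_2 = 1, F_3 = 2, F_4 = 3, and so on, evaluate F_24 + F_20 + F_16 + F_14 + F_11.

54586

F_24 + F_20 + F_16 + F_14 + F_11 = 46368 + 6765 + 987 + 377 + 89 = 54586.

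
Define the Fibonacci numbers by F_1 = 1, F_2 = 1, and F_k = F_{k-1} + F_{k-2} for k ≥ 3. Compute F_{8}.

21

Iterating the recurrence up to F_{4} = 3 and F_{3} = 2:
F_{5} = F_{4} + F_{3} = 3 + 2 = 5
F_{6} = F_{5} + F_{4} = 5 + 3 = 8
F_{7} = F_{6} + F_{5} = 8 + 5 = 13
F_{8} = F_{7} + F_{6} = 13 + 8 = 21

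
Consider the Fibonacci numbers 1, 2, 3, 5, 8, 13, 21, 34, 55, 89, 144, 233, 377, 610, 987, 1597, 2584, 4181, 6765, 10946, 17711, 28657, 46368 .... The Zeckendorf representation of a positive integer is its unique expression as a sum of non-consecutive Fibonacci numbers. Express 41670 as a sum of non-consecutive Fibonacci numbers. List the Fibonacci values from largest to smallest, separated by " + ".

Repeatedly subtract the largest Fibonacci number that fits:
28657 ≤ 41670 < 46368, so take 28657; remainder 13013
10946 ≤ 13013 < 17711, so take 10946; remainder 2067
1597 ≤ 2067 < 2584, so take 1597; remainder 470
377 ≤ 470 < 610, so take 377; remainder 93
89 ≤ 93 < 144, so take 89; remainder 4
3 ≤ 4 < 5, so take 3; remainder 1
1 ≤ 1 < 2, so take 1; remainder 0
So 41670 = 28657 + 10946 + 1597 + 377 + 89 + 3 + 1, with no two terms consecutive in the sequence.

28657 + 10946 + 1597 + 377 + 89 + 3 + 1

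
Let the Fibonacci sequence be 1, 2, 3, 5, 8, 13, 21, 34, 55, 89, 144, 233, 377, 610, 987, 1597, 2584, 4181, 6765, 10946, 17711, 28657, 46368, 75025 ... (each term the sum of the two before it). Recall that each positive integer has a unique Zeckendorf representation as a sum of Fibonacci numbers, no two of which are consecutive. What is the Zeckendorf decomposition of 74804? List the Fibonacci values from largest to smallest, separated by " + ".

Repeatedly subtract the largest Fibonacci number that fits:
subtract 46368 from 74804: 28436 remains
subtract 17711 from 28436: 10725 remains
subtract 6765 from 10725: 3960 remains
subtract 2584 from 3960: 1376 remains
subtract 987 from 1376: 389 remains
subtract 377 from 389: 12 remains
subtract 8 from 12: 4 remains
subtract 3 from 4: 1 remains
subtract 1 from 1: 0 remains
So 74804 = 46368 + 17711 + 6765 + 2584 + 987 + 377 + 8 + 3 + 1, with no two terms consecutive in the sequence.

46368 + 17711 + 6765 + 2584 + 987 + 377 + 8 + 3 + 1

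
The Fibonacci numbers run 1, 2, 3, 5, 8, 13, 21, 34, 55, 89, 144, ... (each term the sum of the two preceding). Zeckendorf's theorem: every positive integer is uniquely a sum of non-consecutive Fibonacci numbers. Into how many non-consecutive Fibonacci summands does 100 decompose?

3

89 ≤ 100 < 144, so take 89; remainder 11
8 ≤ 11 < 13, so take 8; remainder 3
3 ≤ 3 < 5, so take 3; remainder 0
100 = 89 + 8 + 3, which has 3 terms.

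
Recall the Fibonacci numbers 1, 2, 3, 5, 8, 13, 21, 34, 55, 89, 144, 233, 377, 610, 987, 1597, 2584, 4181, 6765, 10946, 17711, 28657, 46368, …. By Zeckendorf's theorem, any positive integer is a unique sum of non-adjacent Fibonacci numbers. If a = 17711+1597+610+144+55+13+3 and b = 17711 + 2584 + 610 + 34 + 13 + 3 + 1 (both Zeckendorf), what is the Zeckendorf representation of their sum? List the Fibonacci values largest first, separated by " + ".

The two numbers are 20133 and 20956, so their sum is 41089.
Greedy algorithm:
subtract 28657 from 41089: 12432 remains
subtract 10946 from 12432: 1486 remains
subtract 987 from 1486: 499 remains
subtract 377 from 499: 122 remains
subtract 89 from 122: 33 remains
subtract 21 from 33: 12 remains
subtract 8 from 12: 4 remains
subtract 3 from 4: 1 remains
subtract 1 from 1: 0 remains

28657 + 10946 + 987 + 377 + 89 + 21 + 8 + 3 + 1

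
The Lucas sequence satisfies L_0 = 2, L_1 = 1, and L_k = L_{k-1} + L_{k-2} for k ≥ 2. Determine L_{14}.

843

Iterating the recurrence up to L_{7} = 29 and L_{6} = 18:
L_{8} = L_{7} + L_{6} = 29 + 18 = 47
L_{9} = L_{8} + L_{7} = 47 + 29 = 76
L_{10} = L_{9} + L_{8} = 76 + 47 = 123
L_{11} = L_{10} + L_{9} = 123 + 76 = 199
L_{12} = L_{11} + L_{10} = 199 + 123 = 322
L_{13} = L_{12} + L_{11} = 322 + 199 = 521
L_{14} = L_{13} + L_{12} = 521 + 322 = 843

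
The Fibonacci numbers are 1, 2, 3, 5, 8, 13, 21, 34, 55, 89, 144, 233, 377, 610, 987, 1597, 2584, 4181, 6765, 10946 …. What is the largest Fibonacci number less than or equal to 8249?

6765

6765 ≤ 8249 < 10946, so the largest Fibonacci number not exceeding 8249 is 6765.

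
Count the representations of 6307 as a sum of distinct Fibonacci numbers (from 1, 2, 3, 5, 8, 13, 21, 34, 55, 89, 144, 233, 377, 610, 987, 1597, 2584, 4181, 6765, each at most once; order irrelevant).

Each representation comes from the Zeckendorf form by replacing some F_k with F_{k−1} + F_{k−2} where possible.
6307 = 4181+1597+377+144+8 = 4181+1597+377+144+5+3 = 4181+1597+377+89+55+8 = 4181+1597+377+144+5+2+1 = 4181+1597+377+89+55+5+3 = … (52 more), for 57 in all.

57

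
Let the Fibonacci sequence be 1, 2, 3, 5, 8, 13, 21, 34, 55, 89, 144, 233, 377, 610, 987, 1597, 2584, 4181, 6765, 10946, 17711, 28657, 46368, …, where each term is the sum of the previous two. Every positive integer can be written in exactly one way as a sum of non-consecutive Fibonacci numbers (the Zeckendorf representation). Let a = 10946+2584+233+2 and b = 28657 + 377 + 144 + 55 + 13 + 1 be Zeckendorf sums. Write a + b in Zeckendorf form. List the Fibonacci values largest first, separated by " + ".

The two numbers are 13765 and 29247, so their sum is 43012.
Greedily peel off the largest Fibonacci term at each step:
take 28657 (≤ 43012); 43012 − 28657 = 14355
take 10946 (≤ 14355); 14355 − 10946 = 3409
take 2584 (≤ 3409); 3409 − 2584 = 825
take 610 (≤ 825); 825 − 610 = 215
take 144 (≤ 215); 215 − 144 = 71
take 55 (≤ 71); 71 − 55 = 16
take 13 (≤ 16); 16 − 13 = 3
take 3 (≤ 3); 3 − 3 = 0

28657 + 10946 + 2584 + 610 + 144 + 55 + 13 + 3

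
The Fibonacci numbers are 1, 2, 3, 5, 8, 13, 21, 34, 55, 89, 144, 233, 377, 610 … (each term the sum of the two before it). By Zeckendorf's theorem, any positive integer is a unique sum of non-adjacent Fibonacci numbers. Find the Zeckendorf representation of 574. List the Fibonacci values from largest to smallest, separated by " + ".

377 + 144 + 34 + 13 + 5 + 1

subtract 377 from 574: 197 remains
subtract 144 from 197: 53 remains
subtract 34 from 53: 19 remains
subtract 13 from 19: 6 remains
subtract 5 from 6: 1 remains
subtract 1 from 1: 0 remains
So 574 = 377 + 144 + 34 + 13 + 5 + 1, with no two terms consecutive in the sequence.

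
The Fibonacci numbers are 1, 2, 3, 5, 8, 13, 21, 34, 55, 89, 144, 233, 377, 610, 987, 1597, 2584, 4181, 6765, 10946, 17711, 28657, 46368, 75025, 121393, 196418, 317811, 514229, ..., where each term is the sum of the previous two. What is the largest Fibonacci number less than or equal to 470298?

317811 ≤ 470298 < 514229, so the largest Fibonacci number not exceeding 470298 is 317811.

317811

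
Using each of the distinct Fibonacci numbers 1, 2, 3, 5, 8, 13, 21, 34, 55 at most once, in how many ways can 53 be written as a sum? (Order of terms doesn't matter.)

4

53 = 34+13+5+1 = 34+13+3+2+1 = 34+8+5+3+2+1 = … (1 more), for 4 in all.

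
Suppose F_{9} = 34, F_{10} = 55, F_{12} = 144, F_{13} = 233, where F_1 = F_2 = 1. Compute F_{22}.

By the addition formula F_{m+n} = F_m F_{n+1} + F_{m−1} F_n with m=10, n=12: F_{22} = 55·233 + 34·144 = 12815 + 4896 = 17711.

17711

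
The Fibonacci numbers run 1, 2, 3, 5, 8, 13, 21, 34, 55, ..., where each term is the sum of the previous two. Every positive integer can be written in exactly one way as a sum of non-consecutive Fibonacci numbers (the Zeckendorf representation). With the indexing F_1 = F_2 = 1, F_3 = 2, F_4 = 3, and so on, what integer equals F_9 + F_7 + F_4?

50

F_9 + F_7 + F_4 = 34 + 13 + 3 = 50.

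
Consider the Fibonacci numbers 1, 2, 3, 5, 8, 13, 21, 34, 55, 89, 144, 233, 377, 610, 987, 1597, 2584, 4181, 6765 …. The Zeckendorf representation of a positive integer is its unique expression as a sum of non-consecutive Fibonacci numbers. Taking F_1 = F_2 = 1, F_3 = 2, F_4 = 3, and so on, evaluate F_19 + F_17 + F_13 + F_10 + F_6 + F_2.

F_19 + F_17 + F_13 + F_10 + F_6 + F_2 = 4181 + 1597 + 233 + 55 + 8 + 1 = 6075.

6075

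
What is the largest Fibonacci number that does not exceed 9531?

6765 ≤ 9531 < 10946, so the largest Fibonacci number not exceeding 9531 is 6765.

6765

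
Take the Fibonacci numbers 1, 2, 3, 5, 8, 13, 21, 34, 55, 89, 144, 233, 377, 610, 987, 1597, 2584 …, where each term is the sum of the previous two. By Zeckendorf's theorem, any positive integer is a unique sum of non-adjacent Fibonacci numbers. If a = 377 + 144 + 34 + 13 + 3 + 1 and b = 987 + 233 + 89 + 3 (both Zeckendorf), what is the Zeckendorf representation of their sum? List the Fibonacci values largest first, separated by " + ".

The two numbers are 572 and 1312, so their sum is 1884.
largest Fibonacci ≤ 1884 is 1597; 1884 − 1597 = 287
largest Fibonacci ≤ 287 is 233; 287 − 233 = 54
largest Fibonacci ≤ 54 is 34; 54 − 34 = 20
largest Fibonacci ≤ 20 is 13; 20 − 13 = 7
largest Fibonacci ≤ 7 is 5; 7 − 5 = 2
largest Fibonacci ≤ 2 is 2; 2 − 2 = 0

1597 + 233 + 34 + 13 + 5 + 2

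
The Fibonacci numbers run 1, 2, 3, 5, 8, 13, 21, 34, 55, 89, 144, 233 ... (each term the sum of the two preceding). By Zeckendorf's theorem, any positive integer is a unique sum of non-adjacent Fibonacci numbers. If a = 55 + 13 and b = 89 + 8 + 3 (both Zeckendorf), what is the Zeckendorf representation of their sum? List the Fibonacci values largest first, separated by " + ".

144 + 21 + 3

The two numbers are 68 and 100, so their sum is 168.
Repeatedly subtract the largest Fibonacci number that fits:
largest Fibonacci ≤ 168 is 144; 168 − 144 = 24
largest Fibonacci ≤ 24 is 21; 24 − 21 = 3
largest Fibonacci ≤ 3 is 3; 3 − 3 = 0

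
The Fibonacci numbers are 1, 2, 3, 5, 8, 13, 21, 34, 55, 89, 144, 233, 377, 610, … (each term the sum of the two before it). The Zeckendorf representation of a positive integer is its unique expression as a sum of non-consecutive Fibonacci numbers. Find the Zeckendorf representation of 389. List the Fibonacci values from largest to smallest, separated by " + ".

377 + 8 + 3 + 1

Repeatedly subtract the largest Fibonacci number that fits:
377 ≤ 389 < 610, so take 377; remainder 12
8 ≤ 12 < 13, so take 8; remainder 4
3 ≤ 4 < 5, so take 3; remainder 1
1 ≤ 1 < 2, so take 1; remainder 0
So 389 = 377 + 8 + 3 + 1, with no two terms consecutive in the sequence.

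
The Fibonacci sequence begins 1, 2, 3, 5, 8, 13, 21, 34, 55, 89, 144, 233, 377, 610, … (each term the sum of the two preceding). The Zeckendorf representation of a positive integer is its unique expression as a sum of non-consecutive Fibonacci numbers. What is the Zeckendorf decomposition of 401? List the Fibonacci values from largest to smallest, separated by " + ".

377 + 21 + 3

Greedily peel off the largest Fibonacci term at each step:
377 ≤ 401 < 610, so take 377; remainder 24
21 ≤ 24 < 34, so take 21; remainder 3
3 ≤ 3 < 5, so take 3; remainder 0
So 401 = 377 + 21 + 3, with no two terms consecutive in the sequence.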